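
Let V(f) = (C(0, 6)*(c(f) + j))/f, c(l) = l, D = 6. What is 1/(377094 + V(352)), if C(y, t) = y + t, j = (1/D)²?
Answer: 2112/796435201 ≈ 2.6518e-6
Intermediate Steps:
j = 1/36 (j = (1/6)² = (⅙)² = 1/36 ≈ 0.027778)
C(y, t) = t + y
V(f) = (⅙ + 6*f)/f (V(f) = ((6 + 0)*(f + 1/36))/f = (6*(1/36 + f))/f = (⅙ + 6*f)/f)
1/(377094 + V(352)) = 1/(377094 + (6 + (⅙)/352)) = 1/(377094 + (6 + (⅙)*(1/352))) = 1/(377094 + (6 + 1/2112)) = 1/(377094 + 12673/2112) = 1/(796435201/2112) = 2112/796435201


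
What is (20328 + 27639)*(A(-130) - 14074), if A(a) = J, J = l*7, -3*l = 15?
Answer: -676766403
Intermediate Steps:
l = -5 (l = -1/3*15 = -5)
J = -35 (J = -5*7 = -35)
A(a) = -35
(20328 + 27639)*(A(-130) - 14074) = (20328 + 27639)*(-35 - 14074) = 47967*(-14109) = -676766403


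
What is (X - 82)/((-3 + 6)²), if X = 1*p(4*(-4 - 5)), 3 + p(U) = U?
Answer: -121/9 ≈ -13.444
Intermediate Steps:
p(U) = -3 + U
X = -39 (X = 1*(-3 + 4*(-4 - 5)) = 1*(-3 + 4*(-9)) = 1*(-3 - 36) = 1*(-39) = -39)
(X - 82)/((-3 + 6)²) = (-39 - 82)/((-3 + 6)²) = -121/(3²) = -121/9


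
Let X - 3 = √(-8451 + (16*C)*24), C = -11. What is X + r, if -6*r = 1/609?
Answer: 10961/3654 + 65*I*√3 ≈ 2.9997 + 112.58*I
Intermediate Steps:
r = -1/3654 (r = -⅙/609 = -⅙*1/609 = -1/3654 ≈ -0.00027367)
X = 3 + 65*I*√3 (X = 3 + √(-8451 + (16*(-11))*24) = 3 + √(-8451 - 176*24) = 3 + √(-8451 - 4224) = 3 + √(-12675) = 3 + 65*I*√3 ≈ 3.0 + 112.58*I)
X + r = (3 + 65*I*√3) - 1/3654 = 10961/3654 + 65*I*√3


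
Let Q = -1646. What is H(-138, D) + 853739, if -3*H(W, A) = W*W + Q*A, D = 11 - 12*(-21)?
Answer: 2975071/3 ≈ 9.9169e+5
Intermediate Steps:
D = 263 (D = 11 + 252 = 263)
H(W, A) = -W²/3 + 1646*A/3 (H(W, A) = -(W*W - 1646*A)/3 = -(W² - 1646*A)/3 = -W²/3 + 1646*A/3)
H(-138, D) + 853739 = (-⅓*(-138)² + (1646/3)*263) + 853739 = (-⅓*19044 + 432898/3) + 853739 = (-6348 + 432898/3) + 853739 = 413854/3 + 853739 = 2975071/3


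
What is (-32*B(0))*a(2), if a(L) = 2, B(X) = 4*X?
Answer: 0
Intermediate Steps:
(-32*B(0))*a(2) = -128*0*2 = -32*0*2 = 0*2 = 0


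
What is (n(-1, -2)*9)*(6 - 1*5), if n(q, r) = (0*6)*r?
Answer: 0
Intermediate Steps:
n(q, r) = 0 (n(q, r) = 0*r = 0)
(n(-1, -2)*9)*(6 - 1*5) = (0*9)*(6 - 1*5) = 0*(6 - 5) = 0*1 = 0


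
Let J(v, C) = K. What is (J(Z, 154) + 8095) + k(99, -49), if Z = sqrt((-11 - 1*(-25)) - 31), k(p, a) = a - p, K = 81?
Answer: 8028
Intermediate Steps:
Z = I*sqrt(17) (Z = sqrt((-11 + 25) - 31) = sqrt(14 - 31) = sqrt(-17) = I*sqrt(17) ≈ 4.1231*I)
J(v, C) = 81
(J(Z, 154) + 8095) + k(99, -49) = (81 + 8095) + (-49 - 1*99) = 8176 + (-49 - 99) = 8176 - 148 = 8028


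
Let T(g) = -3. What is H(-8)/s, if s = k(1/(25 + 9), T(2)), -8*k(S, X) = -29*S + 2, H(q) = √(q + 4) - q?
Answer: -2176/39 - 544*I/39 ≈ -55.795 - 13.949*I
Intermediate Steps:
H(q) = √(4 + q) - q
k(S, X) = -¼ + 29*S/8 (k(S, X) = -(-29*S + 2)/8 = -(2 - 29*S)/8 = -¼ + 29*S/8)
s = -39/272 (s = -¼ + 29/(8*(25 + 9)) = -¼ + (29/8)/34 = -¼ + (29/8)*(1/34) = -¼ + 29/272 = -39/272 ≈ -0.14338)
H(-8)/s = (√(4 - 8) - 1*(-8))/(-39/272) = (√(-4) + 8)*(-272/39) = (2*I + 8)*(-272/39) = (8 + 2*I)*(-272/39) = -2176/39 - 544*I/39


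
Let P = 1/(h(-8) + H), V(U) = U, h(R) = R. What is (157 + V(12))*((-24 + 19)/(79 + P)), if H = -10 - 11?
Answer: -4901/458 ≈ -10.701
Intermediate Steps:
H = -21
P = -1/29 (P = 1/(-8 - 21) = 1/(-29) = -1/29 ≈ -0.034483)
(157 + V(12))*((-24 + 19)/(79 + P)) = (157 + 12)*((-24 + 19)/(79 - 1/29)) = 169*(-5/2290/29) = 169*(-5*29/2290) = 169*(-29/458) = -4901/458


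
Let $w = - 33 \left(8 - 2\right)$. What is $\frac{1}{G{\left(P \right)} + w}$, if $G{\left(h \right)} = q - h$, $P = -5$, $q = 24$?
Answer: $- \frac{1}{169} \approx -0.0059172$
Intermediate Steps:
$G{\left(h \right)} = 24 - h$
$w = -198$ ($w = \left(-33\right) 6 = -198$)
$\frac{1}{G{\left(P \right)} + w} = \frac{1}{\left(24 - -5\right) - 198} = \frac{1}{\left(24 + 5\right) - 198} = \frac{1}{29 - 198} = \frac{1}{-169} = - \frac{1}{169}$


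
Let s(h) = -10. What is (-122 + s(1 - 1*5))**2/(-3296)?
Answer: -1089/206 ≈ -5.2864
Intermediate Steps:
(-122 + s(1 - 1*5))**2/(-3296) = (-122 - 10)**2/(-3296) = (-132)**2*(-1/3296) = 17424*(-1/3296) = -1089/206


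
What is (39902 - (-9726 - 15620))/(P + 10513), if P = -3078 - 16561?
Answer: -32624/4563 ≈ -7.1497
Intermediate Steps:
P = -19639
(39902 - (-9726 - 15620))/(P + 10513) = (39902 - (-9726 - 15620))/(-19639 + 10513) = (39902 - 1*(-25346))/(-9126) = (39902 + 25346)*(-1/9126) = 65248*(-1/9126) = -32624/4563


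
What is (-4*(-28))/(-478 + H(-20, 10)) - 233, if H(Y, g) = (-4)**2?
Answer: -7697/33 ≈ -233.24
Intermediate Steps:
H(Y, g) = 16
(-4*(-28))/(-478 + H(-20, 10)) - 233 = (-4*(-28))/(-478 + 16) - 233 = 112/(-462) - 233 = 112*(-1/462) - 233 = -8/33 - 233 = -7697/33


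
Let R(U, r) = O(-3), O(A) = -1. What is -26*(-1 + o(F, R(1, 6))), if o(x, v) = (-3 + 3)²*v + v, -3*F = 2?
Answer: 52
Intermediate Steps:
F = -⅔ (F = -⅓*2 = -⅔ ≈ -0.66667)
R(U, r) = -1
o(x, v) = v (o(x, v) = 0²*v + v = 0*v + v = 0 + v = v)
-26*(-1 + o(F, R(1, 6))) = -26*(-1 - 1) = -26*(-2) = 52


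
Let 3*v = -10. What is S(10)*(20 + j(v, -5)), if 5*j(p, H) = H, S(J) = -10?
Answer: -190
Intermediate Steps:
v = -10/3 (v = (⅓)*(-10) = -10/3 ≈ -3.3333)
j(p, H) = H/5
S(10)*(20 + j(v, -5)) = -10*(20 + (⅕)*(-5)) = -10*(20 - 1) = -10*19 = -190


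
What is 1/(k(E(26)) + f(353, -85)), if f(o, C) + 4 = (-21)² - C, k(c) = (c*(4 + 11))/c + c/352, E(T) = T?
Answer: 176/94525 ≈ 0.0018619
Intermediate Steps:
k(c) = 15 + c/352 (k(c) = (c*15)/c + c*(1/352) = (15*c)/c + c/352 = 15 + c/352)
f(o, C) = 437 - C (f(o, C) = -4 + ((-21)² - C) = -4 + (441 - C) = 437 - C)
1/(k(E(26)) + f(353, -85)) = 1/((15 + (1/352)*26) + (437 - 1*(-85))) = 1/((15 + 13/176) + (437 + 85)) = 1/(2653/176 + 522) = 1/(94525/176) = 176/94525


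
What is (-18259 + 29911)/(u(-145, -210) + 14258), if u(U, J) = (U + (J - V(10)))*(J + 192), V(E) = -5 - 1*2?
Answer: 5826/10261 ≈ 0.56778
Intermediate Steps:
V(E) = -7 (V(E) = -5 - 2 = -7)
u(U, J) = (192 + J)*(7 + J + U) (u(U, J) = (U + (J - 1*(-7)))*(J + 192) = (U + (J + 7))*(192 + J) = (U + (7 + J))*(192 + J) = (7 + J + U)*(192 + J) = (192 + J)*(7 + J + U))
(-18259 + 29911)/(u(-145, -210) + 14258) = (-18259 + 29911)/((1344 + (-210)**2 + 192*(-145) + 199*(-210) - 210*(-145)) + 14258) = 11652/((1344 + 44100 - 27840 - 41790 + 30450) + 14258) = 11652/(6264 + 14258) = 11652/20522 = 11652*(1/20522) = 5826/10261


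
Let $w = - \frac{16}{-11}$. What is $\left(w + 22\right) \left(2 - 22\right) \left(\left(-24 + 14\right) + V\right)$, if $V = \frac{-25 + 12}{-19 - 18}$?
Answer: $\frac{1842120}{407} \approx 4526.1$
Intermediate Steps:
$V = \frac{13}{37}$ ($V = - \frac{13}{-37} = \left(-13\right) \left(- \frac{1}{37}\right) = \frac{13}{37} \approx 0.35135$)
$w = \frac{16}{11}$ ($w = \left(-16\right) \left(- \frac{1}{11}\right) = \frac{16}{11} \approx 1.4545$)
$\left(w + 22\right) \left(2 - 22\right) \left(\left(-24 + 14\right) + V\right) = \left(\frac{16}{11} + 22\right) \left(2 - 22\right) \left(\left(-24 + 14\right) + \frac{13}{37}\right) = \frac{258}{11} \left(-20\right) \left(-10 + \frac{13}{37}\right) = \left(- \frac{5160}{11}\right) \left(- \frac{357}{37}\right) = \frac{1842120}{407}$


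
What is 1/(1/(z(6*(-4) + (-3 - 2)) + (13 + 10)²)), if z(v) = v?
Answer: 500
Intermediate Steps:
1/(1/(z(6*(-4) + (-3 - 2)) + (13 + 10)²)) = 1/(1/((6*(-4) + (-3 - 2)) + (13 + 10)²)) = 1/(1/((-24 - 5) + 23²)) = 1/(1/(-29 + 529)) = 1/(1/500) = 500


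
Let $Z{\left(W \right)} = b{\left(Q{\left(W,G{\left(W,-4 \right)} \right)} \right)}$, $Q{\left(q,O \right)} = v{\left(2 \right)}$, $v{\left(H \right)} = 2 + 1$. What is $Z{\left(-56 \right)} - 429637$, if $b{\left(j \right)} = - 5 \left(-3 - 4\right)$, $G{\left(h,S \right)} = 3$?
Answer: $-429602$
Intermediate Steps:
$v{\left(H \right)} = 3$
$Q{\left(q,O \right)} = 3$
$b{\left(j \right)} = 35$ ($b{\left(j \right)} = \left(-5\right) \left(-7\right) = 35$)
$Z{\left(W \right)} = 35$
$Z{\left(-56 \right)} - 429637 = 35 - 429637 = -429602$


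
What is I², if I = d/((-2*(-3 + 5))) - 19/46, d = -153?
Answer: 12117361/8464 ≈ 1431.6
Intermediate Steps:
I = 3481/92 (I = -153*(-1/(2*(-3 + 5))) - 19/46 = -153/((-2*2)) - 19*1/46 = -153/(-4) - 19/46 = -153*(-¼) - 19/46 = 153/4 - 19/46 = 3481/92 ≈ 37.837)
I² = (3481/92)² = 12117361/8464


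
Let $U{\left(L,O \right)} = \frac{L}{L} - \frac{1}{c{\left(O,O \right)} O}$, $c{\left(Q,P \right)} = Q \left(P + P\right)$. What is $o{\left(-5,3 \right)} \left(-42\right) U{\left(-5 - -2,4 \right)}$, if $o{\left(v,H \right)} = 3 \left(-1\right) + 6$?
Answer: $- \frac{8001}{64} \approx -125.02$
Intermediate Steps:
$c{\left(Q,P \right)} = 2 P Q$ ($c{\left(Q,P \right)} = Q 2 P = 2 P Q$)
$o{\left(v,H \right)} = 3$ ($o{\left(v,H \right)} = -3 + 6 = 3$)
$U{\left(L,O \right)} = 1 - \frac{1}{2 O^{3}}$ ($U{\left(L,O \right)} = \frac{L}{L} - \frac{1}{2 O O O} = 1 - \frac{1}{2 O^{2} O} = 1 - \frac{1}{2 O^{3}}$)
$o{\left(-5,3 \right)} \left(-42\right) U{\left(-5 - -2,4 \right)} = 3 \left(-42\right) \left(1 - \frac{1}{2 \cdot 64}\right) = - 126 \left(1 - \frac{1}{128}\right) = \left(-126\right) \frac{127}{128} = - \frac{8001}{64}$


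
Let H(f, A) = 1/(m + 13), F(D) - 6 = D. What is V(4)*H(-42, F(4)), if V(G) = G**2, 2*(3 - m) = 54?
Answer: -16/11 ≈ -1.4545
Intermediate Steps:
m = -24 (m = 3 - 1/2*54 = 3 - 27 = -24)
F(D) = 6 + D
H(f, A) = -1/11 (H(f, A) = 1/(-24 + 13) = 1/(-11) = -1/11)
V(4)*H(-42, F(4)) = 4**2*(-1/11) = 16*(-1/11) = -16/11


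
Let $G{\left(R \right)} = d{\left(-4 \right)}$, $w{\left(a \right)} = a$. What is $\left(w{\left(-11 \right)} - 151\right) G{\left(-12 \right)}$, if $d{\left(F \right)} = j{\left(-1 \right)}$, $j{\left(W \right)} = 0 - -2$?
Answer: $-324$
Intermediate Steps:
$j{\left(W \right)} = 2$ ($j{\left(W \right)} = 0 + 2 = 2$)
$d{\left(F \right)} = 2$
$G{\left(R \right)} = 2$
$\left(w{\left(-11 \right)} - 151\right) G{\left(-12 \right)} = \left(-11 - 151\right) 2 = \left(-162\right) 2 = -324$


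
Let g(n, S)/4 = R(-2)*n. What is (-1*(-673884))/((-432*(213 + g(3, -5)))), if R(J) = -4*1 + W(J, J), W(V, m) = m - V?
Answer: -18719/1980 ≈ -9.4540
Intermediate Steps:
R(J) = -4 (R(J) = -4*1 + (J - J) = -4 + 0 = -4)
g(n, S) = -16*n (g(n, S) = 4*(-4*n) = -16*n)
(-1*(-673884))/((-432*(213 + g(3, -5)))) = (-1*(-673884))/((-432*(213 - 16*3))) = 673884/((-432*(213 - 48))) = 673884/((-432*165)) = 673884/(-71280) = 673884*(-1/71280) = -18719/1980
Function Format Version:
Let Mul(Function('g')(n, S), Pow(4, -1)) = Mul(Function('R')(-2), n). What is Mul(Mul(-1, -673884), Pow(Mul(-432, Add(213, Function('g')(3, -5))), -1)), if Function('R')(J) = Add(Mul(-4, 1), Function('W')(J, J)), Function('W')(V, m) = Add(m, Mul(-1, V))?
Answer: Rational(-18719, 1980) ≈ -9.4540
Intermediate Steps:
Function('R')(J) = -4 (Function('R')(J) = Add(Mul(-4, 1), Add(J, Mul(-1, J))) = Add(-4, 0) = -4)
Function('g')(n, S) = Mul(-16, n) (Function('g')(n, S) = Mul(4, Mul(-4, n)) = Mul(-16, n))
Mul(Mul(-1, -673884), Pow(Mul(-432, Add(213, Function('g')(3, -5))), -1)) = Mul(Mul(-1, -673884), Pow(Mul(-432, Add(213, Mul(-16, 3))), -1)) = Mul(673884, Pow(Mul(-432, Add(213, -48)), -1)) = Mul(673884, Pow(Mul(-432, 165), -1)) = Mul(673884, Pow(-71280, -1)) = Mul(673884, Rational(-1, 71280)) = Rational(-18719, 1980)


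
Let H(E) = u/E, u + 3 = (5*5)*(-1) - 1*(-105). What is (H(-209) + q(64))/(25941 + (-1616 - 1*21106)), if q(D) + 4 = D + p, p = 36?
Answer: 1817/61161 ≈ 0.029708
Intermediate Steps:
u = 77 (u = -3 + ((5*5)*(-1) - 1*(-105)) = -3 + (25*(-1) + 105) = -3 + (-25 + 105) = -3 + 80 = 77)
q(D) = 32 + D (q(D) = -4 + (D + 36) = -4 + (36 + D) = 32 + D)
H(E) = 77/E
(H(-209) + q(64))/(25941 + (-1616 - 1*21106)) = (77/(-209) + (32 + 64))/(25941 + (-1616 - 1*21106)) = (77*(-1/209) + 96)/(25941 + (-1616 - 21106)) = (-7/19 + 96)/(25941 - 22722) = (1817/19)/3219 = (1817/19)*(1/3219) = 1817/61161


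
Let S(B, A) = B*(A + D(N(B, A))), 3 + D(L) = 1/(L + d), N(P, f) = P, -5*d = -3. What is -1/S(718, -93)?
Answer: 3593/247654714 ≈ 1.4508e-5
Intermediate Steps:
d = 3/5 (d = -1/5*(-3) = 3/5 ≈ 0.60000)
D(L) = -3 + 1/(3/5 + L) (D(L) = -3 + 1/(L + 3/5) = -3 + 1/(3/5 + L))
S(B, A) = B*(A + (-4 - 15*B)/(3 + 5*B))
-1/S(718, -93) = -1/(718*(-4 - 15*718 - 93*(3 + 5*718))/(3 + 5*718)) = -1/(718*(-4 - 10770 - 93*(3 + 3590))/(3 + 3590)) = -1/(718*(-4 - 10770 - 93*3593)/3593) = -1/(718*(1/3593)*(-4 - 10770 - 334149)) = -1/(718*(1/3593)*(-344923)) = -1/(-247654714/3593) = -1*(-3593/247654714) = 3593/247654714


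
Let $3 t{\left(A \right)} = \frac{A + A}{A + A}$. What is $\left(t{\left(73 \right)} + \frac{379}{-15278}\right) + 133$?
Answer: $\frac{6110063}{45834} \approx 133.31$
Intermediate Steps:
$t{\left(A \right)} = \frac{1}{3}$ ($t{\left(A \right)} = \frac{\left(A + A\right) \frac{1}{A + A}}{3} = \frac{2 A \frac{1}{2 A}}{3} = \frac{1}{3} \cdot 1 = \frac{1}{3}$)
$\left(t{\left(73 \right)} + \frac{379}{-15278}\right) + 133 = \left(\frac{1}{3} + \frac{379}{-15278}\right) + 133 = \left(\frac{1}{3} + 379 \left(- \frac{1}{15278}\right)\right) + 133 = \left(\frac{1}{3} - \frac{379}{15278}\right) + 133 = \frac{14141}{45834} + 133 = \frac{6110063}{45834}$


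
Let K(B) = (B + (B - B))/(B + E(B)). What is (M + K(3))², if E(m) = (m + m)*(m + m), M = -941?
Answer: 149621824/169 ≈ 8.8534e+5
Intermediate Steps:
E(m) = 4*m² (E(m) = (2*m)*(2*m) = 4*m²)
K(B) = B/(B + 4*B²) (K(B) = (B + (B - B))/(B + 4*B²) = (B + 0)/(B + 4*B²) = B/(B + 4*B²))
(M + K(3))² = (-941 + 1/(1 + 4*3))² = (-941 + 1/(1 + 12))² = (-941 + 1/13)² = (-12232/13)² = 149621824/169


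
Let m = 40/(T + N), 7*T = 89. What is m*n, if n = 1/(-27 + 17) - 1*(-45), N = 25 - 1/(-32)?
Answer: 402304/8455 ≈ 47.582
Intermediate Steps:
T = 89/7 (T = (⅐)*89 = 89/7 ≈ 12.714)
N = 801/32 (N = 25 - (-1)/32 = 25 - 1*(-1/32) = 25 + 1/32 = 801/32 ≈ 25.031)
n = 449/10 (n = 1/(-10) + 45 = -⅒ + 45 = 449/10 ≈ 44.900)
m = 1792/1691 (m = 40/(89/7 + 801/32) = 40/(8455/224) = (224/8455)*40 = 1792/1691 ≈ 1.0597)
m*n = (1792/1691)*(449/10) = 402304/8455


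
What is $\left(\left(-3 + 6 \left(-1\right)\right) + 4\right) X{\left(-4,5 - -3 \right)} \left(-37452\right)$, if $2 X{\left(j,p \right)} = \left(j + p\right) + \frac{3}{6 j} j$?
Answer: $421335$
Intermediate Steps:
$X{\left(j,p \right)} = \frac{1}{4} + \frac{j}{2} + \frac{p}{2}$ ($X{\left(j,p \right)} = \frac{\left(j + p\right) + \frac{3}{6 j} j}{2} = \frac{\left(j + p\right) + 3 \frac{1}{6 j} j}{2} = \frac{\left(j + p\right) + \frac{1}{2 j} j}{2} = \frac{\left(j + p\right) + \frac{1}{2}}{2} = \frac{\frac{1}{2} + j + p}{2} = \frac{1}{4} + \frac{j}{2} + \frac{p}{2}$)
$\left(\left(-3 + 6 \left(-1\right)\right) + 4\right) X{\left(-4,5 - -3 \right)} \left(-37452\right) = \left(\left(-3 + 6 \left(-1\right)\right) + 4\right) \left(\frac{1}{4} + \frac{1}{2} \left(-4\right) + \frac{5 - -3}{2}\right) \left(-37452\right) = \left(\left(-3 - 6\right) + 4\right) \left(\frac{1}{4} - 2 + \frac{5 + 3}{2}\right) \left(-37452\right) = \left(-9 + 4\right) \left(\frac{1}{4} - 2 + \frac{1}{2} \cdot 8\right) \left(-37452\right) = - 5 \left(\frac{1}{4} - 2 + 4\right) \left(-37452\right) = \left(-5\right) \frac{9}{4} \left(-37452\right) = \left(- \frac{45}{4}\right) \left(-37452\right) = 421335$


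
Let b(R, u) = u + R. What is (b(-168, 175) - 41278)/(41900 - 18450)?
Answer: -41271/23450 ≈ -1.7600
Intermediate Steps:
b(R, u) = R + u
(b(-168, 175) - 41278)/(41900 - 18450) = ((-168 + 175) - 41278)/(41900 - 18450) = (7 - 41278)/23450 = -41271*1/23450 = -41271/23450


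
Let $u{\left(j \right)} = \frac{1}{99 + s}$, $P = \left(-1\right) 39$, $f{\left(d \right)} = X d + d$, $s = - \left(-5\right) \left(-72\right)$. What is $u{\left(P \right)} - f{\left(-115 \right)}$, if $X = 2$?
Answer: $\frac{90044}{261} \approx 345.0$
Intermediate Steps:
$s = -360$ ($s = \left(-1\right) 360 = -360$)
$f{\left(d \right)} = 3 d$ ($f{\left(d \right)} = 2 d + d = 3 d$)
$P = -39$
$u{\left(j \right)} = - \frac{1}{261}$ ($u{\left(j \right)} = \frac{1}{99 - 360} = \frac{1}{-261} = - \frac{1}{261}$)
$u{\left(P \right)} - f{\left(-115 \right)} = - \frac{1}{261} - 3 \left(-115\right) = - \frac{1}{261} - -345 = - \frac{1}{261} + 345 = \frac{90044}{261}$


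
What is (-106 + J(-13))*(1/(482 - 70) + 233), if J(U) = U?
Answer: -11423643/412 ≈ -27727.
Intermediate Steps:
(-106 + J(-13))*(1/(482 - 70) + 233) = (-106 - 13)*(1/(482 - 70) + 233) = -119*(1/412 + 233) = -119*95997/412 = -11423643/412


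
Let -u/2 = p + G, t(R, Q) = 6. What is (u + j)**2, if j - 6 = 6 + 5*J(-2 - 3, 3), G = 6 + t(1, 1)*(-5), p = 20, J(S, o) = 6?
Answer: 2500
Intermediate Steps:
G = -24 (G = 6 + 6*(-5) = 6 - 30 = -24)
j = 42 (j = 6 + (6 + 5*6) = 6 + (6 + 30) = 6 + 36 = 42)
u = 8 (u = -2*(20 - 24) = -2*(-4) = 8)
(u + j)**2 = (8 + 42)**2 = 50**2 = 2500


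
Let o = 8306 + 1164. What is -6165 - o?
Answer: -15635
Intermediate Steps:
o = 9470
-6165 - o = -6165 - 1*9470 = -6165 - 9470 = -15635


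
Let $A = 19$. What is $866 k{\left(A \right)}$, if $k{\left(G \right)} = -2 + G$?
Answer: $14722$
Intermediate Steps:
$866 k{\left(A \right)} = 866 \left(-2 + 19\right) = 866 \cdot 17 = 14722$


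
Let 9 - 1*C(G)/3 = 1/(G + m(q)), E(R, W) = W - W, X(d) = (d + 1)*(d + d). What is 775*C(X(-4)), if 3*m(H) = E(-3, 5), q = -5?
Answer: 166625/8 ≈ 20828.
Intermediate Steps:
X(d) = 2*d*(1 + d) (X(d) = (1 + d)*(2*d) = 2*d*(1 + d))
E(R, W) = 0
m(H) = 0 (m(H) = (⅓)*0 = 0)
C(G) = 27 - 3/G (C(G) = 27 - 3/(G + 0) = 27 - 3/G)
775*C(X(-4)) = 775*(27 - 3*(-1/(8*(1 - 4)))) = 775*(27 - 3/(2*(-4)*(-3))) = 775*(27 - 3/24) = 775*(27 - 3*1/24) = 775*(27 - ⅛) = 775*(215/8) = 166625/8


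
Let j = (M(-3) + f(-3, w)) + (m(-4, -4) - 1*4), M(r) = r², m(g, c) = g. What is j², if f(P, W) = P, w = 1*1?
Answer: 4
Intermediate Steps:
w = 1
j = -2 (j = ((-3)² - 3) + (-4 - 1*4) = (9 - 3) + (-4 - 4) = 6 - 8 = -2)
j² = (-2)² = 4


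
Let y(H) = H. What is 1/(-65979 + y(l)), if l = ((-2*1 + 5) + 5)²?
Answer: -1/65915 ≈ -1.5171e-5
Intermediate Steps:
l = 64 (l = ((-2 + 5) + 5)² = (3 + 5)² = 8² = 64)
1/(-65979 + y(l)) = 1/(-65979 + 64) = 1/(-65915) = -1/65915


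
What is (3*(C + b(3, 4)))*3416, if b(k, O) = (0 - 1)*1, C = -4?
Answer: -51240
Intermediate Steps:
b(k, O) = -1 (b(k, O) = -1*1 = -1)
(3*(C + b(3, 4)))*3416 = (3*(-4 - 1))*3416 = (3*(-5))*3416 = -15*3416 = -51240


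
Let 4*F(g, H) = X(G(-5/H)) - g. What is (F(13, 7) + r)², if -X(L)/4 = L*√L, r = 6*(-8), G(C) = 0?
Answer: 42025/16 ≈ 2626.6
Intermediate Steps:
r = -48
X(L) = -4*L^(3/2) (X(L) = -4*L*√L = -4*L^(3/2))
F(g, H) = -g/4 (F(g, H) = (-4*0^(3/2) - g)/4 = (-4*0 - g)/4 = (0 - g)/4 = (-g)/4 = -g/4)
(F(13, 7) + r)² = (-¼*13 - 48)² = (-13/4 - 48)² = (-205/4)² = 42025/16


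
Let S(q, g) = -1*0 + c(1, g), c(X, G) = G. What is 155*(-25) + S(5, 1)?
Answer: -3874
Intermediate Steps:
S(q, g) = g (S(q, g) = -1*0 + g = 0 + g = g)
155*(-25) + S(5, 1) = 155*(-25) + 1 = -3875 + 1 = -3874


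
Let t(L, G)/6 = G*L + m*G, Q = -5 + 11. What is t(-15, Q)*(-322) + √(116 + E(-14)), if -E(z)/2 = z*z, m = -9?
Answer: 278208 + 2*I*√69 ≈ 2.7821e+5 + 16.613*I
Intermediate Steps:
E(z) = -2*z² (E(z) = -2*z*z = -2*z²)
Q = 6
t(L, G) = -54*G + 6*G*L (t(L, G) = 6*(G*L - 9*G) = 6*(-9*G + G*L) = -54*G + 6*G*L)
t(-15, Q)*(-322) + √(116 + E(-14)) = (6*6*(-9 - 15))*(-322) + √(116 - 2*(-14)²) = (6*6*(-24))*(-322) + √(116 - 2*196) = -864*(-322) + √(116 - 392) = 278208 + √(-276) = 278208 + 2*I*√69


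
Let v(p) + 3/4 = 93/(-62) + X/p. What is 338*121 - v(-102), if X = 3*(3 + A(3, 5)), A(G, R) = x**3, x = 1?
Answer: 2781225/68 ≈ 40900.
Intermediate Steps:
A(G, R) = 1 (A(G, R) = 1**3 = 1)
X = 12 (X = 3*(3 + 1) = 3*4 = 12)
v(p) = -9/4 + 12/p (v(p) = -3/4 + (93/(-62) + 12/p) = -3/4 + (93*(-1/62) + 12/p) = -3/4 + (-3/2 + 12/p) = -9/4 + 12/p)
338*121 - v(-102) = 338*121 - (-9/4 + 12/(-102)) = 40898 - (-9/4 + 12*(-1/102)) = 40898 - (-9/4 - 2/17) = 40898 - 1*(-161/68) = 40898 + 161/68 = 2781225/68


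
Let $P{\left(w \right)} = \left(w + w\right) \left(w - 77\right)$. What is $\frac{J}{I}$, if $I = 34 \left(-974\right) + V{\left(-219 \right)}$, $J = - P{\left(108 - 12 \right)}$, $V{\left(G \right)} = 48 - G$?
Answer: $\frac{3648}{32849} \approx 0.11105$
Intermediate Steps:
$P{\left(w \right)} = 2 w \left(-77 + w\right)$
$J = -3648$ ($J = - 2 \left(108 - 12\right) \left(-77 + \left(108 - 12\right)\right) = - 2 \cdot 96 \left(-77 + 96\right) = - 2 \cdot 96 \cdot 19 = \left(-1\right) 3648 = -3648$)
$I = -32849$ ($I = 34 \left(-974\right) + \left(48 - -219\right) = -33116 + \left(48 + 219\right) = -33116 + 267 = -32849$)
$\frac{J}{I} = - \frac{3648}{-32849} = \left(-3648\right) \left(- \frac{1}{32849}\right) = \frac{3648}{32849}$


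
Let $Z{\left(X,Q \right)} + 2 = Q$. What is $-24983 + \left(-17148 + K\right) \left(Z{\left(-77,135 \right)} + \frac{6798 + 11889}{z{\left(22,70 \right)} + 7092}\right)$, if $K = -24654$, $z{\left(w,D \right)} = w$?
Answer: $- \frac{20255173480}{3557} \approx -5.6945 \cdot 10^{6}$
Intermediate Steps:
$Z{\left(X,Q \right)} = -2 + Q$
$-24983 + \left(-17148 + K\right) \left(Z{\left(-77,135 \right)} + \frac{6798 + 11889}{z{\left(22,70 \right)} + 7092}\right) = -24983 + \left(-17148 - 24654\right) \left(\left(-2 + 135\right) + \frac{6798 + 11889}{22 + 7092}\right) = -24983 - 41802 \left(133 + \frac{18687}{7114}\right) = -24983 - \frac{20166308949}{3557} = - \frac{20255173480}{3557}$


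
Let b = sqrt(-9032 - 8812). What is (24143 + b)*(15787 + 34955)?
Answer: 1225064106 + 101484*I*sqrt(4461) ≈ 1.2251e+9 + 6.7782e+6*I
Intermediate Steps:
b = 2*I*sqrt(4461) (b = sqrt(-17844) = 2*I*sqrt(4461) ≈ 133.58*I)
(24143 + b)*(15787 + 34955) = (24143 + 2*I*sqrt(4461))*(15787 + 34955) = (24143 + 2*I*sqrt(4461))*50742 = 1225064106 + 101484*I*sqrt(4461)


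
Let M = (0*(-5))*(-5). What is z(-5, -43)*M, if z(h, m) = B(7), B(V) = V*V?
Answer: 0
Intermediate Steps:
B(V) = V²
M = 0 (M = 0*(-5) = 0)
z(h, m) = 49 (z(h, m) = 7² = 49)
z(-5, -43)*M = 49*0 = 0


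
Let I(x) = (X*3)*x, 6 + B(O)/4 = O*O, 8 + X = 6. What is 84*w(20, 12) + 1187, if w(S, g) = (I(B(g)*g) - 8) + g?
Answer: -3336973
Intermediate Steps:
X = -2 (X = -8 + 6 = -2)
B(O) = -24 + 4*O² (B(O) = -24 + 4*(O*O) = -24 + 4*O²)
I(x) = -6*x (I(x) = (-2*3)*x = -6*x)
w(S, g) = -8 + g - 6*g*(-24 + 4*g²) (w(S, g) = (-6*(-24 + 4*g²)*g - 8) + g = (-6*g*(-24 + 4*g²) - 8) + g = (-8 - 6*g*(-24 + 4*g²)) + g = -8 + g - 6*g*(-24 + 4*g²))
84*w(20, 12) + 1187 = 84*(-8 - 24*12³ + 145*12) + 1187 = 84*(-8 - 24*1728 + 1740) + 1187 = 84*(-8 - 41472 + 1740) + 1187 = 84*(-39740) + 1187 = -3338160 + 1187 = -3336973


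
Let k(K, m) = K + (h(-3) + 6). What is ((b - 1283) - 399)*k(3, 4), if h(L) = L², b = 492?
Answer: -21420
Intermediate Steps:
k(K, m) = 15 + K (k(K, m) = K + ((-3)² + 6) = K + (9 + 6) = K + 15 = 15 + K)
((b - 1283) - 399)*k(3, 4) = ((492 - 1283) - 399)*(15 + 3) = (-791 - 399)*18 = -1190*18 = -21420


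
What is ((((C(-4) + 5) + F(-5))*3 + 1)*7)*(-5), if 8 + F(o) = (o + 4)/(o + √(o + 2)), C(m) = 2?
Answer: 205/4 - 15*I*√3/4 ≈ 51.25 - 6.4952*I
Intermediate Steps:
F(o) = -8 + (4 + o)/(o + √(2 + o)) (F(o) = -8 + (o + 4)/(o + √(o + 2)) = -8 + (4 + o)/(o + √(2 + o)))
((((C(-4) + 5) + F(-5))*3 + 1)*7)*(-5) = ((((2 + 5) + (4 - 8*√(2 - 5) - 7*(-5))/(-5 + √(2 - 5)))*3 + 1)*7)*(-5) = (((7 + (4 - 8*I*√3 + 35)/(-5 + √(-3)))*3 + 1)*7)*(-5) = (((7 + (4 - 8*I*√3 + 35)/(-5 + I*√3))*3 + 1)*7)*(-5) = (((7 + (39 - 8*I*√3)/(-5 + I*√3))*3 + 1)*7)*(-5) = (((21 + 3*(39 - 8*I*√3)/(-5 + I*√3)) + 1)*7)*(-5) = ((22 + 3*(39 - 8*I*√3)/(-5 + I*√3))*7)*(-5) = (154 + 21*(39 - 8*I*√3)/(-5 + I*√3))*(-5) = -770 - 105*(39 - 8*I*√3)/(-5 + I*√3)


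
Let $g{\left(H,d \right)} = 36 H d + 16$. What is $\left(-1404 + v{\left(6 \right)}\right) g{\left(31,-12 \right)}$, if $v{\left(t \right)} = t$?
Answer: $18699648$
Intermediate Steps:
$g{\left(H,d \right)} = 16 + 36 H d$ ($g{\left(H,d \right)} = 36 H d + 16 = 16 + 36 H d$)
$\left(-1404 + v{\left(6 \right)}\right) g{\left(31,-12 \right)} = \left(-1404 + 6\right) \left(16 + 36 \cdot 31 \left(-12\right)\right) = - 1398 \left(16 - 13392\right) = \left(-1398\right) \left(-13376\right) = 18699648$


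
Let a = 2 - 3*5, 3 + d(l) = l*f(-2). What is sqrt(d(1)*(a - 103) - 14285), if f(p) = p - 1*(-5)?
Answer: I*sqrt(14285) ≈ 119.52*I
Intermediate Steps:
f(p) = 5 + p (f(p) = p + 5 = 5 + p)
d(l) = -3 + 3*l (d(l) = -3 + l*(5 - 2) = -3 + l*3 = -3 + 3*l)
a = -13 (a = 2 - 15 = -13)
sqrt(d(1)*(a - 103) - 14285) = sqrt((-3 + 3*1)*(-13 - 103) - 14285) = sqrt((-3 + 3)*(-116) - 14285) = sqrt(0*(-116) - 14285) = sqrt(0 - 14285) = sqrt(-14285) = I*sqrt(14285)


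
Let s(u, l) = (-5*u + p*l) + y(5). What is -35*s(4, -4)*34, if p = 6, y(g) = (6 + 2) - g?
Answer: 48790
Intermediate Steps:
y(g) = 8 - g
s(u, l) = 3 - 5*u + 6*l (s(u, l) = (-5*u + 6*l) + (8 - 1*5) = (-5*u + 6*l) + (8 - 5) = (-5*u + 6*l) + 3 = 3 - 5*u + 6*l)
-35*s(4, -4)*34 = -35*(3 - 5*4 + 6*(-4))*34 = -35*(3 - 20 - 24)*34 = -35*(-41)*34 = 1435*34 = 48790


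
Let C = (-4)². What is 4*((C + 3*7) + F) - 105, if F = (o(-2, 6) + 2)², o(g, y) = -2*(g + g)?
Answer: 443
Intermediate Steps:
o(g, y) = -4*g
F = 100 (F = (-4*(-2) + 2)² = (8 + 2)² = 10² = 100)
C = 16
4*((C + 3*7) + F) - 105 = 4*((16 + 3*7) + 100) - 105 = 4*((16 + 21) + 100) - 105 = 4*(37 + 100) - 105 = 4*137 - 105 = 548 - 105 = 443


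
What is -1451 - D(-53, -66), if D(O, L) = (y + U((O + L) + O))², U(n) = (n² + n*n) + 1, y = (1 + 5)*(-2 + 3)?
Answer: -3501682076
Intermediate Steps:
y = 6 (y = 6*1 = 6)
U(n) = 1 + 2*n² (U(n) = (n² + n²) + 1 = 2*n² + 1 = 1 + 2*n²)
D(O, L) = (7 + 2*(L + 2*O)²)² (D(O, L) = (6 + (1 + 2*((O + L) + O)²))² = (6 + (1 + 2*((L + O) + O)²))² = (6 + (1 + 2*(L + 2*O)²))² = (7 + 2*(L + 2*O)²)²)
-1451 - D(-53, -66) = -1451 - (7 + 2*(-66 + 2*(-53))²)² = -1451 - (7 + 2*(-66 - 106)²)² = -1451 - (7 + 2*(-172)²)² = -1451 - (7 + 2*29584)² = -1451 - (7 + 59168)² = -1451 - 1*59175² = -1451 - 1*3501680625 = -1451 - 3501680625 = -3501682076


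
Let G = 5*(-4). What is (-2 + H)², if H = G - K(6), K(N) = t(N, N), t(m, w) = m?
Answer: 784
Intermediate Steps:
K(N) = N
G = -20
H = -26 (H = -20 - 1*6 = -20 - 6 = -26)
(-2 + H)² = (-2 - 26)² = (-28)² = 784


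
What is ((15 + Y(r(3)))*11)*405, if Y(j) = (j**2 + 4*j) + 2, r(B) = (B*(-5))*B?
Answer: 8295210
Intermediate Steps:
r(B) = -5*B**2 (r(B) = (-5*B)*B = -5*B**2)
Y(j) = 2 + j**2 + 4*j
((15 + Y(r(3)))*11)*405 = ((15 + (2 + (-5*3**2)**2 + 4*(-5*3**2)))*11)*405 = ((15 + (2 + (-5*9)**2 + 4*(-5*9)))*11)*405 = ((15 + (2 + (-45)**2 + 4*(-45)))*11)*405 = ((15 + (2 + 2025 - 180))*11)*405 = ((15 + 1847)*11)*405 = (1862*11)*405 = 20482*405 = 8295210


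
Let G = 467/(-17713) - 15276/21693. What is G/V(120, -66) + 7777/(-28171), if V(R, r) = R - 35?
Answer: -7936766579138/27881683202555 ≈ -0.28466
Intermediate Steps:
V(R, r) = -35 + R
G = -93571473/128082703 (G = 467*(-1/17713) - 15276*1/21693 = -467/17713 - 5092/7231 = -93571473/128082703 ≈ -0.73055)
G/V(120, -66) + 7777/(-28171) = -93571473/(128082703*(-35 + 120)) + 7777/(-28171) = -93571473/128082703/85 + 7777*(-1/28171) = -93571473/128082703*1/85 - 707/2561 = -93571473/10887029755 - 707/2561 = -7936766579138/27881683202555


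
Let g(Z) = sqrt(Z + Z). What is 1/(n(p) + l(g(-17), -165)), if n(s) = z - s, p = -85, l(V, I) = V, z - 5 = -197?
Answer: -107/11483 - I*sqrt(34)/11483 ≈ -0.0093181 - 0.00050779*I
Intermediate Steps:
z = -192 (z = 5 - 197 = -192)
g(Z) = sqrt(2)*sqrt(Z) (g(Z) = sqrt(2*Z) = sqrt(2)*sqrt(Z))
n(s) = -192 - s
1/(n(p) + l(g(-17), -165)) = 1/((-192 - 1*(-85)) + sqrt(2)*sqrt(-17)) = 1/((-192 + 85) + sqrt(2)*(I*sqrt(17))) = 1/(-107 + I*sqrt(34))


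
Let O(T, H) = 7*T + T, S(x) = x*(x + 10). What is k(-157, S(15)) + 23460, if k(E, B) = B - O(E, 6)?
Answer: 25091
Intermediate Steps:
S(x) = x*(10 + x)
O(T, H) = 8*T
k(E, B) = B - 8*E
k(-157, S(15)) + 23460 = (15*(10 + 15) - 8*(-157)) + 23460 = (15*25 + 1256) + 23460 = (375 + 1256) + 23460 = 1631 + 23460 = 25091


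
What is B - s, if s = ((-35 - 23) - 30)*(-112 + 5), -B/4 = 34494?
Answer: -147392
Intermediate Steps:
B = -137976 (B = -4*34494 = -137976)
s = 9416 (s = (-58 - 30)*(-107) = -88*(-107) = 9416)
B - s = -137976 - 1*9416 = -137976 - 9416 = -147392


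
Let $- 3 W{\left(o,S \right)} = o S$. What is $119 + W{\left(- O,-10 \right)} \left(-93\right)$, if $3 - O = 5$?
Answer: $-501$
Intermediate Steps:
$O = -2$ ($O = 3 - 5 = -2$)
$W{\left(o,S \right)} = - \frac{S o}{3}$ ($W{\left(o,S \right)} = - \frac{o S}{3} = - \frac{S o}{3}$)
$119 + W{\left(- O,-10 \right)} \left(-93\right) = 119 + \left(- \frac{1}{3}\right) \left(-10\right) \left(\left(-1\right) \left(-2\right)\right) \left(-93\right) = 119 + \left(- \frac{1}{3}\right) \left(-10\right) 2 \left(-93\right) = 119 + \frac{20}{3} \left(-93\right) = 119 - 620 = -501$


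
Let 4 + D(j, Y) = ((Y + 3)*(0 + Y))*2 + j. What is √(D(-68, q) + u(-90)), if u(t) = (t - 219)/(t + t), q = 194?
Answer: √68729145/30 ≈ 276.34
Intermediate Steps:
u(t) = (-219 + t)/(2*t) (u(t) = (-219 + t)/((2*t)) = (-219 + t)*(1/(2*t)) = (-219 + t)/(2*t))
D(j, Y) = -4 + j + 2*Y*(3 + Y) (D(j, Y) = -4 + (((Y + 3)*(0 + Y))*2 + j) = -4 + (((3 + Y)*Y)*2 + j) = -4 + ((Y*(3 + Y))*2 + j) = -4 + (2*Y*(3 + Y) + j) = -4 + (j + 2*Y*(3 + Y)) = -4 + j + 2*Y*(3 + Y))
√(D(-68, q) + u(-90)) = √((-4 - 68 + 2*194² + 6*194) + (½)*(-219 - 90)/(-90)) = √((-4 - 68 + 2*37636 + 1164) + (½)*(-1/90)*(-309)) = √((-4 - 68 + 75272 + 1164) + 103/60) = √(76364 + 103/60) = √(4581943/60) = √68729145/30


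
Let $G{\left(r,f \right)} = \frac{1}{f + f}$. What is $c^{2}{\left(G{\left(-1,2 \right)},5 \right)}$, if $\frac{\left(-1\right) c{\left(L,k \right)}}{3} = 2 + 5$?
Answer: $441$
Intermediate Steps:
$G{\left(r,f \right)} = \frac{1}{2 f}$
$c{\left(L,k \right)} = -21$ ($c{\left(L,k \right)} = - 3 \left(2 + 5\right) = \left(-3\right) 7 = -21$)
$c^{2}{\left(G{\left(-1,2 \right)},5 \right)} = \left(-21\right)^{2} = 441$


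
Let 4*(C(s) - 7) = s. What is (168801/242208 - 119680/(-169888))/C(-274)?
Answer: -600674143/26360586576 ≈ -0.022787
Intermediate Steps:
C(s) = 7 + s/4
(168801/242208 - 119680/(-169888))/C(-274) = (168801/242208 - 119680/(-169888))/(7 + (¼)*(-274)) = (168801*(1/242208) - 119680*(-1/169888))/(7 - 137/2) = (56267/80736 + 3740/5309)/(-123/2) = (600674143/428627424)*(-2/123) = -600674143/26360586576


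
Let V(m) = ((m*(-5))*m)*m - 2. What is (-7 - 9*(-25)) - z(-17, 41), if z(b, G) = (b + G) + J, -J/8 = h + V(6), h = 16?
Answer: -8334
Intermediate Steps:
V(m) = -2 - 5*m³ (V(m) = ((-5*m)*m)*m - 2 = (-5*m²)*m - 2 = -5*m³ - 2 = -2 - 5*m³)
J = 8528 (J = -8*(16 + (-2 - 5*6³)) = -8*(16 + (-2 - 5*216)) = -8*(16 + (-2 - 1080)) = -8*(16 - 1082) = -8*(-1066) = 8528)
z(b, G) = 8528 + G + b (z(b, G) = (b + G) + 8528 = (G + b) + 8528 = 8528 + G + b)
(-7 - 9*(-25)) - z(-17, 41) = (-7 - 9*(-25)) - (8528 + 41 - 17) = (-7 + 225) - 1*8552 = 218 - 8552 = -8334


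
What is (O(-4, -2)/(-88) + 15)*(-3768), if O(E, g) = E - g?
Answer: -622662/11 ≈ -56606.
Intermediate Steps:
(O(-4, -2)/(-88) + 15)*(-3768) = ((-4 - 1*(-2))/(-88) + 15)*(-3768) = ((-4 + 2)*(-1/88) + 15)*(-3768) = (-2*(-1/88) + 15)*(-3768) = (1/44 + 15)*(-3768) = (661/44)*(-3768) = -622662/11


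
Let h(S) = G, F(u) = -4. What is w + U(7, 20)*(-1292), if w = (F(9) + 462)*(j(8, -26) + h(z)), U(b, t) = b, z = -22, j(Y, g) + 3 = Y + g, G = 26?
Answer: -6754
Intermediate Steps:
j(Y, g) = -3 + Y + g (j(Y, g) = -3 + (Y + g) = -3 + Y + g)
h(S) = 26
w = 2290 (w = (-4 + 462)*((-3 + 8 - 26) + 26) = 458*(-21 + 26) = 458*5 = 2290)
w + U(7, 20)*(-1292) = 2290 + 7*(-1292) = 2290 - 9044 = -6754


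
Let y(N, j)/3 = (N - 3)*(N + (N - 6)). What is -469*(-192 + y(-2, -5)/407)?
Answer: 36579186/407 ≈ 89875.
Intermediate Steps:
y(N, j) = 3*(-6 + 2*N)*(-3 + N) (y(N, j) = 3*((N - 3)*(N + (N - 6))) = 3*((-3 + N)*(N + (-6 + N))) = 3*((-3 + N)*(-6 + 2*N)) = 3*((-6 + 2*N)*(-3 + N)) = 3*(-6 + 2*N)*(-3 + N))
-469*(-192 + y(-2, -5)/407) = -469*(-192 + (54 - 36*(-2) + 6*(-2)²)/407) = -469*(-192 + (54 + 72 + 6*4)*(1/407)) = -469*(-192 + (54 + 72 + 24)*(1/407)) = -469*(-192 + 150*(1/407)) = -469*(-192 + 150/407) = -469*(-77994/407) = 36579186/407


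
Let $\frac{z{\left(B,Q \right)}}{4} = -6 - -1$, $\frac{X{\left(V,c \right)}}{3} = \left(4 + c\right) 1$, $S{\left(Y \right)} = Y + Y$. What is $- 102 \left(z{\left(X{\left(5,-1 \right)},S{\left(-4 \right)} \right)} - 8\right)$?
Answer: $2856$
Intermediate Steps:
$S{\left(Y \right)} = 2 Y$
$X{\left(V,c \right)} = 12 + 3 c$ ($X{\left(V,c \right)} = 3 \left(4 + c\right) 1 = 3 \left(4 + c\right) = 12 + 3 c$)
$z{\left(B,Q \right)} = -20$ ($z{\left(B,Q \right)} = 4 \left(-6 - -1\right) = 4 \left(-6 + 1\right) = 4 \left(-5\right) = -20$)
$- 102 \left(z{\left(X{\left(5,-1 \right)},S{\left(-4 \right)} \right)} - 8\right) = - 102 \left(-20 - 8\right) = \left(-102\right) \left(-28\right) = 2856$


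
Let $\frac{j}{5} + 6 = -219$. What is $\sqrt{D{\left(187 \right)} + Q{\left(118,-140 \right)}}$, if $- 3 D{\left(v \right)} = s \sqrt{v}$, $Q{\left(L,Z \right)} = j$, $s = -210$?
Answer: $\sqrt{-1125 + 70 \sqrt{187}} \approx 12.952 i$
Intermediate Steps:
$j = -1125$ ($j = -30 + 5 \left(-219\right) = -30 - 1095 = -1125$)
$Q{\left(L,Z \right)} = -1125$
$D{\left(v \right)} = 70 \sqrt{v}$ ($D{\left(v \right)} = - \frac{\left(-210\right) \sqrt{v}}{3} = 70 \sqrt{v}$)
$\sqrt{D{\left(187 \right)} + Q{\left(118,-140 \right)}} = \sqrt{70 \sqrt{187} - 1125} = \sqrt{-1125 + 70 \sqrt{187}}$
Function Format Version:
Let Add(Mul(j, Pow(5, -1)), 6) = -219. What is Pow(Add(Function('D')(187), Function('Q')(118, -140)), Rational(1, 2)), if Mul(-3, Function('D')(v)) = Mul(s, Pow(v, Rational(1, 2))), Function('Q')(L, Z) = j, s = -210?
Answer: Pow(Add(-1125, Mul(70, Pow(187, Rational(1, 2)))), Rational(1, 2)) ≈ Mul(12.952, I)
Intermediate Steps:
j = -1125 (j = Add(-30, Mul(5, -219)) = Add(-30, -1095) = -1125)
Function('Q')(L, Z) = -1125
Function('D')(v) = Mul(70, Pow(v, Rational(1, 2))) (Function('D')(v) = Mul(Rational(-1, 3), Mul(-210, Pow(v, Rational(1, 2)))) = Mul(70, Pow(v, Rational(1, 2))))
Pow(Add(Function('D')(187), Function('Q')(118, -140)), Rational(1, 2)) = Pow(Add(Mul(70, Pow(187, Rational(1, 2))), -1125), Rational(1, 2)) = Pow(Add(-1125, Mul(70, Pow(187, Rational(1, 2)))), Rational(1, 2))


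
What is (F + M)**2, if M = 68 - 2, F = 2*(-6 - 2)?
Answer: 2500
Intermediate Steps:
F = -16 (F = 2*(-8) = -16)
M = 66
(F + M)**2 = (-16 + 66)**2 = 50**2 = 2500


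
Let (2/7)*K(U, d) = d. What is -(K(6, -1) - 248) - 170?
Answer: 163/2 ≈ 81.500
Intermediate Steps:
K(U, d) = 7*d/2
-(K(6, -1) - 248) - 170 = -((7/2)*(-1) - 248) - 170 = -(-7/2 - 248) - 170 = -1*(-503/2) - 170 = 503/2 - 170 = 163/2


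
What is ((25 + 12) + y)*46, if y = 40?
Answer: 3542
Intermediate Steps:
((25 + 12) + y)*46 = ((25 + 12) + 40)*46 = (37 + 40)*46 = 77*46 = 3542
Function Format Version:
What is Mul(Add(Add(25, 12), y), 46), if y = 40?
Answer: 3542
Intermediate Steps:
Mul(Add(Add(25, 12), y), 46) = Mul(Add(Add(25, 12), 40), 46) = Mul(Add(37, 40), 46) = Mul(77, 46) = 3542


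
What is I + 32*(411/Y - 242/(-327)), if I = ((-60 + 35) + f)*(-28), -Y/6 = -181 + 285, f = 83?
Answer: -6892550/4251 ≈ -1621.4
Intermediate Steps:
Y = -624 (Y = -6*(-181 + 285) = -6*104 = -624)
I = -1624 (I = ((-60 + 35) + 83)*(-28) = (-25 + 83)*(-28) = 58*(-28) = -1624)
I + 32*(411/Y - 242/(-327)) = -1624 + 32*(411/(-624) - 242/(-327)) = -1624 + 32*(411*(-1/624) - 242*(-1/327)) = -1624 + 32*(-137/208 + 242/327) = -1624 + 32*(5537/68016) = -1624 + 11074/4251 = -6892550/4251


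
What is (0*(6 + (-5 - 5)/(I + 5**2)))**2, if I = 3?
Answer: 0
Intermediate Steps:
(0*(6 + (-5 - 5)/(I + 5**2)))**2 = (0*(6 + (-5 - 5)/(3 + 5**2)))**2 = (0*(6 - 10/(3 + 25)))**2 = (0*(6 - 10/28))**2 = (0*(6 - 10*1/28))**2 = (0*(6 - 5/14))**2 = (0*(79/14))**2 = 0**2 = 0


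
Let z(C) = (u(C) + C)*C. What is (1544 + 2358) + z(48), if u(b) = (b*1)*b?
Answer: 116798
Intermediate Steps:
u(b) = b² (u(b) = b*b = b²)
z(C) = C*(C + C²) (z(C) = (C² + C)*C = (C + C²)*C = C*(C + C²))
(1544 + 2358) + z(48) = (1544 + 2358) + 48²*(1 + 48) = 3902 + 2304*49 = 3902 + 112896 = 116798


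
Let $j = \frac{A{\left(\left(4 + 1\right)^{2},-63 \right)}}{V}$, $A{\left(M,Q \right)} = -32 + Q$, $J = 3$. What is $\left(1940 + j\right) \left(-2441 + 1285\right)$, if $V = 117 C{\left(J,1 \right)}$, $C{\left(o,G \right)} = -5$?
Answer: $- \frac{262410844}{117} \approx -2.2428 \cdot 10^{6}$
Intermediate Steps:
$V = -585$ ($V = 117 \left(-5\right) = -585$)
$j = \frac{19}{117}$ ($j = \frac{-32 - 63}{-585} = \left(-95\right) \left(- \frac{1}{585}\right) = \frac{19}{117} \approx 0.16239$)
$\left(1940 + j\right) \left(-2441 + 1285\right) = \left(1940 + \frac{19}{117}\right) \left(-2441 + 1285\right) = \frac{226999}{117} \left(-1156\right) = - \frac{262410844}{117}$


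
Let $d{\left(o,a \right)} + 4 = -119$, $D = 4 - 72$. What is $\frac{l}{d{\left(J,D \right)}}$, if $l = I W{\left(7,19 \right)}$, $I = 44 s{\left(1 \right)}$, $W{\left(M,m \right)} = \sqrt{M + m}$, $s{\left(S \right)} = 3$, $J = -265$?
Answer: $- \frac{44 \sqrt{26}}{41} \approx -5.4721$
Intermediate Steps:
$D = -68$ ($D = 4 - 72 = -68$)
$d{\left(o,a \right)} = -123$ ($d{\left(o,a \right)} = -4 - 119 = -123$)
$I = 132$ ($I = 44 \cdot 3 = 132$)
$l = 132 \sqrt{26}$ ($l = 132 \sqrt{7 + 19} = 132 \sqrt{26} \approx 673.07$)
$\frac{l}{d{\left(J,D \right)}} = \frac{132 \sqrt{26}}{-123} = 132 \sqrt{26} \left(- \frac{1}{123}\right) = - \frac{44 \sqrt{26}}{41}$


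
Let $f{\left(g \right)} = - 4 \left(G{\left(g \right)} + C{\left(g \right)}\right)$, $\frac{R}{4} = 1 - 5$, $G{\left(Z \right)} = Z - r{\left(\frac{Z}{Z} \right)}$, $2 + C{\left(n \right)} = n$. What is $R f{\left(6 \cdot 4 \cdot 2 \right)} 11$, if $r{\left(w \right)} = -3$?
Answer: $68288$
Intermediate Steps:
$C{\left(n \right)} = -2 + n$
$G{\left(Z \right)} = 3 + Z$ ($G{\left(Z \right)} = Z - -3 = Z + 3 = 3 + Z$)
$R = -16$ ($R = 4 \left(1 - 5\right) = 4 \left(-4\right) = -16$)
$f{\left(g \right)} = -4 - 8 g$ ($f{\left(g \right)} = - 4 \left(\left(3 + g\right) + \left(-2 + g\right)\right) = - 4 \left(1 + 2 g\right) = -4 - 8 g$)
$R f{\left(6 \cdot 4 \cdot 2 \right)} 11 = - 16 \left(-4 - 8 \cdot 6 \cdot 4 \cdot 2\right) 11 = - 16 \left(-4 - 8 \cdot 24 \cdot 2\right) 11 = - 16 \left(-4 - 384\right) 11 = \left(-16\right) \left(-388\right) 11 = 6208 \cdot 11 = 68288$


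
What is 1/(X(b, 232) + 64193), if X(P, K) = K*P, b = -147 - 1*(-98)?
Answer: 1/52825 ≈ 1.8930e-5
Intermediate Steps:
b = -49 (b = -147 + 98 = -49)
1/(X(b, 232) + 64193) = 1/(232*(-49) + 64193) = 1/(-11368 + 64193) = 1/52825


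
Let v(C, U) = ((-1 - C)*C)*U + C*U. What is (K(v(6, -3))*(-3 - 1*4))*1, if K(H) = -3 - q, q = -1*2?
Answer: 7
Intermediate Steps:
q = -2
v(C, U) = C*U + C*U*(-1 - C) (v(C, U) = (C*(-1 - C))*U + C*U = C*U*(-1 - C) + C*U = C*U + C*U*(-1 - C))
K(H) = -1 (K(H) = -3 - 1*(-2) = -3 + 2 = -1)
(K(v(6, -3))*(-3 - 1*4))*1 = -(-3 - 1*4)*1 = -(-3 - 4)*1 = -1*(-7)*1 = 7*1 = 7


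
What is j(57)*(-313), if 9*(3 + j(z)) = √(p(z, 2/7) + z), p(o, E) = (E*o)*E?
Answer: 939 - 313*√3021/63 ≈ 665.93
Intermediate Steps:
p(o, E) = o*E²
j(z) = -3 + √53*√z/63 (j(z) = -3 + √(z*(2/7)² + z)/9 = -3 + √(z*(4/49) + z)/9 = -3 + √(4*z/49 + z)/9 = -3 + √(53*z/49)/9 = -3 + (√53*√z/7)/9 = -3 + √53*√z/63)
j(57)*(-313) = (-3 + √53*√57/63)*(-313) = (-3 + √3021/63)*(-313) = 939 - 313*√3021/63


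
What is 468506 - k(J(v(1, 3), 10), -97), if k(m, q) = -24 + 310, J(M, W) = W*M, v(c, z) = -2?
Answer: 468220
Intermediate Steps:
J(M, W) = M*W
k(m, q) = 286
468506 - k(J(v(1, 3), 10), -97) = 468506 - 1*286 = 468506 - 286 = 468220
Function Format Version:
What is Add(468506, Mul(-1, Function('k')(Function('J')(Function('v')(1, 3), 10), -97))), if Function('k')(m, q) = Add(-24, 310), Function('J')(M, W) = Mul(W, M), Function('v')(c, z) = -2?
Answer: 468220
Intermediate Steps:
Function('J')(M, W) = Mul(M, W)
Function('k')(m, q) = 286
Add(468506, Mul(-1, Function('k')(Function('J')(Function('v')(1, 3), 10), -97))) = Add(468506, Mul(-1, 286)) = Add(468506, -286) = 468220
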